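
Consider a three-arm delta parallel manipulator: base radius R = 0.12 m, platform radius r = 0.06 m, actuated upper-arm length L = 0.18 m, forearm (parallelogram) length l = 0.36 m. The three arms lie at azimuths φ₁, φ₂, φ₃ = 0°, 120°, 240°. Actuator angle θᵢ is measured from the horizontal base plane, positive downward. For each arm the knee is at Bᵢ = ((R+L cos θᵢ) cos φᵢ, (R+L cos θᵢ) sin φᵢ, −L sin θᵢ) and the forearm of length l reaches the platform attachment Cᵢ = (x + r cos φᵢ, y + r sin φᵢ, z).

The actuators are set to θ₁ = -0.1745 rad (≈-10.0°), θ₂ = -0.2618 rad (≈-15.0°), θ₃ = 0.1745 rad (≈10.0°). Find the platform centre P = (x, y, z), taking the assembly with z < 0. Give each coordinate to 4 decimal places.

centre 1 = (0.2373·cos0.0°, 0.2373·sin0.0°, 0.0313) = (0.2373, 0.0000, 0.0313)
φ2=120.0°: virtual centre (-0.1169, 0.2025, 0.0466), radius l
centre 3 = (0.2373·cos240.0°, 0.2373·sin240.0°, -0.0313) = (-0.1186, -0.2055, -0.0313)
subtract pairs → two planes through P
linear system: -0.7084x+0.4051y = -0.0004−0.0307z; -0.7118x+-0.4110y = 0.0000−-0.1250z
Cramer: x(z) = 0.0003-0.0656z;  y(z) = -0.0005-0.1905z
quadratic in z: (1.0406)z²+(-0.0312)z+(-0.0725)=0, √Δ=0.5501 → z ∈ {-0.2493, 0.2793}; z = -0.2493 (taking z<0)
x = 0.0167, y = 0.0470

(0.0167, 0.0470, -0.2493)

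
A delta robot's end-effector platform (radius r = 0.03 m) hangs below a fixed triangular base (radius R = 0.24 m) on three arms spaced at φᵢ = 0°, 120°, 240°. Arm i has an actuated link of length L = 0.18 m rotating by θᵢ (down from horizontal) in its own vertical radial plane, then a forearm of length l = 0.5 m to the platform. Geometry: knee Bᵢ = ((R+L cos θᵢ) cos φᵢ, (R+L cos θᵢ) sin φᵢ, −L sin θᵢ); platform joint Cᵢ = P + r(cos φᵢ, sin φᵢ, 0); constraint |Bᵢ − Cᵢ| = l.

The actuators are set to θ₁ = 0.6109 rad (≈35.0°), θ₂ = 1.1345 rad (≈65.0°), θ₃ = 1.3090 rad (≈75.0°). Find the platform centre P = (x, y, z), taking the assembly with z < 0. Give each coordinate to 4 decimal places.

(0.1083, 0.0288, -0.5358)

centre 1 = (0.3574·cos0.0°, 0.3574·sin0.0°, -0.1032) = (0.3574, 0.0000, -0.1032)
centre 2 = (0.2861·cos120.0°, 0.2861·sin120.0°, -0.1631) = (-0.1430, 0.2477, -0.1631)
φ3=240.0°: virtual centre (-0.1283, -0.2222, -0.1739), radius l
subtract pairs → two planes through P
[-1.0010 0.4955 -0.1198]·P = -0.0300;  [-0.9715 -0.4444 -0.1412]·P = -0.0424
Cramer: x(z) = 0.0370-0.1330z;  y(z) = 0.0143-0.0270z
into |P−centre ₁|² = l²: 1.0184z² + 0.2910z + -0.1365 = 0;  Δ = 0.6406;  z = -0.5358 or 0.2501 → z<0 root = -0.5358
x = 0.1083, y = 0.0288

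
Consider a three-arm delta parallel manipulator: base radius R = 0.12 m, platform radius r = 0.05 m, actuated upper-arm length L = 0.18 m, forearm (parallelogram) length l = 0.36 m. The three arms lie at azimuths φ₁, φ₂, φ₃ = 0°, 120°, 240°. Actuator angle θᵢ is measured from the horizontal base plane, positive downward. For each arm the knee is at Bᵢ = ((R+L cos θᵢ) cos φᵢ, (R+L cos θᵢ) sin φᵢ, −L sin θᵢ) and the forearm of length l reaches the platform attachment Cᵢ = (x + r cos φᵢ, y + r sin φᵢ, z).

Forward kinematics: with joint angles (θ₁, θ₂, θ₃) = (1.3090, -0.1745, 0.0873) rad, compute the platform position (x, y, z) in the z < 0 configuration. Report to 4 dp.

(-0.2325, 0.0283, -0.2572)

arm 1 at φ=0.0°: ρ1 = 0.1166;  S1 = (0.1166, 0.0000, -0.1739)
S2 = (0.2473·cos120.0°, 0.2473·sin120.0°, 0.0313) = (-0.1236, 0.2141, 0.0313)
arm 3 at φ=240.0°: ρ3 = 0.2493;  S3 = (-0.1247, -0.2159, -0.0157)
|S₂|²−|S₁|² = 0.0183;  |S₃|²−|S₁|² = 0.0186
linear system: -0.4804x+0.4283y = 0.0183−0.4102z; -0.4825x+-0.4318y = 0.0186−0.3163z
det = 0.4141;  x = -0.0383+0.7550z,  y = -0.0002+-0.1110z
into |P−S₁|² = l²: 1.5823z² + 0.1139z + -0.0754 = 0;  Δ = 0.4901;  z = -0.2572 or 0.1852 → z<0 root = -0.2572
x = -0.2325, y = 0.0283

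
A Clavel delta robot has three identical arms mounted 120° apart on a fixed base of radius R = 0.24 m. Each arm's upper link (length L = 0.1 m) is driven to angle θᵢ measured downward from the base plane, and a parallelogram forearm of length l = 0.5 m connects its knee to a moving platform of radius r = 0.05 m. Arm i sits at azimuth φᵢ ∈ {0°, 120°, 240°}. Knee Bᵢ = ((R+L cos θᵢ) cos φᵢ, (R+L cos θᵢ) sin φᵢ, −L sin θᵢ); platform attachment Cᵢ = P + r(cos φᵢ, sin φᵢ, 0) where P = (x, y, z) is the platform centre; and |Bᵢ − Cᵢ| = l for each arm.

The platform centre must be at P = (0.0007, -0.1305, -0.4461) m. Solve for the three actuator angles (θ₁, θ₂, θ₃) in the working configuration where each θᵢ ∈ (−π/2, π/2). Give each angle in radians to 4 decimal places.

arm 1 (φ=0.0°): x'=0.0007, y'=-0.1305
  A cos θ + B sin θ = C:  0.1893·cos θ + -0.4461·sin θ = -0.0593
  θ1 = atan2(B,A) + arccos(C/0.4846) = 0.5241
arm 2 (φ=120.0°): x'=-0.1134, y'=0.0646
  e−x'=0.3034;  (l²−L²−(e−x')²−y'²−z²)/2L = -0.2761
  θ2 = atan2(B,A) + arccos(C/0.5395) = 1.1344
arm 3 (φ=240.0°): x'=0.1127, y'=0.0659
  A=0.0773, B=-0.4461, C=(l²−L²−A²−y'²−z²)/(2L)=0.1534
  θ3 = atan2(B,A) + arccos(C/0.4528) = -0.1740

θ₁ = 0.5241, θ₂ = 1.1344, θ₃ = -0.1740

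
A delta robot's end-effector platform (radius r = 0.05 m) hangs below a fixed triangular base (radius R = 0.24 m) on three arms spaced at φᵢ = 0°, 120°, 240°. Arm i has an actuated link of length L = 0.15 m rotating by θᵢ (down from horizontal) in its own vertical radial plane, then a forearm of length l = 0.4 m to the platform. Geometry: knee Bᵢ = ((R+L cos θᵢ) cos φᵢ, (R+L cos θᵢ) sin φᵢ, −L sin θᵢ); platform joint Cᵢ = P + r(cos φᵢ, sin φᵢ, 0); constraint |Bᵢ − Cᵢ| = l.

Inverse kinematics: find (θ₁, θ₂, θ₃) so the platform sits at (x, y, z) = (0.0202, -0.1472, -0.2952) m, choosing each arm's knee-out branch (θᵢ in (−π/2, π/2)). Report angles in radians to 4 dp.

φ1=0.0° → target in arm frame (0.0202, -0.1472)
  e−x'=0.1698;  (l²−L²−(e−x')²−y'²−z²)/2L = -0.0005
  θ1 = atan2(B,A) + arccos(C/0.3406) = 0.5234
rotate P by −φ2: (-0.1376, 0.0561, -0.2952)
  A=0.3276, B=-0.2952, C=(l²−L²−A²−y'²−z²)/(2L)=-0.2003
  √(A²+B²)=0.4410;  θ2 = -0.7335+2.0424 ≈ 1.3089
arm 3 (φ=240.0°): x'=0.1174, y'=0.0911
  A=0.0726, B=-0.2952, C=(l²−L²−A²−y'²−z²)/(2L)=0.1226
  θ3 = atan2(B,A) + arccos(C/0.3040) = -0.1740

θ₁ = 0.5234, θ₂ = 1.3089, θ₃ = -0.1740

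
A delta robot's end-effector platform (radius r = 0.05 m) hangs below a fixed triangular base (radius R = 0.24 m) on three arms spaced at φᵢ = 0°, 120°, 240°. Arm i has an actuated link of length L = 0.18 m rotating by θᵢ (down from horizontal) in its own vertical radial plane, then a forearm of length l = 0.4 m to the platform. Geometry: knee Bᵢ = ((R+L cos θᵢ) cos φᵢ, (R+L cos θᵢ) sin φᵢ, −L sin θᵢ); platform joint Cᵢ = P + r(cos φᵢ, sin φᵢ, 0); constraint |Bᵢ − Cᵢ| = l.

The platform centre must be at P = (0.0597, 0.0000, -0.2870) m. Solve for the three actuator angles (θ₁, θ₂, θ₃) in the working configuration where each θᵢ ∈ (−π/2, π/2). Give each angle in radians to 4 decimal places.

rotate P by −φ1: (0.0597, 0.0000, -0.2870)
  e−x'=0.1303;  (l²−L²−(e−x')²−y'²−z²)/2L = 0.0785
  γ=atan2(-0.2870,0.1303)=-1.1446;  ψ=arccos(0.2490)=1.3192;  θ1=γ+ψ≈0.1745
arm 2 (φ=120.0°): x'=-0.0298, y'=-0.0517
  e−x'=0.2198;  (l²−L²−(e−x')²−y'²−z²)/2L = -0.0160
  θ2 = atan2(B,A) + arccos(C/0.3615) = 0.6981
rotate P by −φ3: (-0.0299, 0.0517, -0.2870)
  A=0.2199, B=-0.2870, C=(l²−L²−A²−y'²−z²)/(2L)=-0.0160
  γ=atan2(-0.2870,0.2199)=-0.9171;  ψ=arccos(-0.0444)=1.6152;  θ3=γ+ψ≈0.6981

θ₁ = 0.1745, θ₂ = 0.6981, θ₃ = 0.6981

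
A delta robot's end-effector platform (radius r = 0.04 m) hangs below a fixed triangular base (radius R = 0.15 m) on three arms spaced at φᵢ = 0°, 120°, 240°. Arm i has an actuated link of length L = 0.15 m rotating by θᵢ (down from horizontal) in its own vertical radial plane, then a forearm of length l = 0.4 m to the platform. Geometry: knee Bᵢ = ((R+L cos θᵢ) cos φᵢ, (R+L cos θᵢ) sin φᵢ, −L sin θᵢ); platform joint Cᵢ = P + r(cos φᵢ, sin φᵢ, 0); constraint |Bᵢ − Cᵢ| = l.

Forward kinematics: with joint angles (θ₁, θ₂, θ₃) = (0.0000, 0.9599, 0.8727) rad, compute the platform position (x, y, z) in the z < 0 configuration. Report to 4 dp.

(0.1443, -0.0142, -0.3826)

φ1=0.0°: virtual centre (0.2600, 0.0000, 0.0000), radius l
φ2=120.0°: virtual centre (-0.0980, 0.1698, -0.1229), radius l
φ3=240.0°: virtual centre (-0.1032, -0.1788, -0.1149), radius l
|O₂|²−|O₁|² = -0.0141;  |O₃|²−|O₁|² = -0.0118
plane₁₂: -0.7160x+0.3396y+-0.2457z = -0.0141
det = 0.5027;  x = 0.0180+-0.3300z,  y = -0.0035+0.0278z
into |P−O₁|² = l²: 1.1097z² + 0.1596z + -0.1014 = 0;  Δ = 0.4756;  z = -0.3826 or 0.2388 → z<0 root = -0.3826
x = 0.1443, y = -0.0142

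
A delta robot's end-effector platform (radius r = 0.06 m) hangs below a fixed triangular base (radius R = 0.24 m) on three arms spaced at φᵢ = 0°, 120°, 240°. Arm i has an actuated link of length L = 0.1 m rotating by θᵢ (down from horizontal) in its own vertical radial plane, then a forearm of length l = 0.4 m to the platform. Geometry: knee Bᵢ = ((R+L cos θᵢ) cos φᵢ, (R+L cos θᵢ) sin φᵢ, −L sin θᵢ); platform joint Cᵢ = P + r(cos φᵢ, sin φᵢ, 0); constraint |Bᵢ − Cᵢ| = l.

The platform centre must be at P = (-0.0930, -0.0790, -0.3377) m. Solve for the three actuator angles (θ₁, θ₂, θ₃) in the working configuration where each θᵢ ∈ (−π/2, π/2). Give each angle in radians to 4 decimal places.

θ₁ = 1.2220, θ₂ = 0.7856, θ₃ = -0.2616

rotate P by −φ1: (-0.0930, -0.0790, -0.3377)
  A cos θ + B sin θ = C:  0.2730·cos θ + -0.3377·sin θ = -0.2241
  θ1 = atan2(B,A) + arccos(C/0.4342) = 1.2220
rotate P by −φ2: (-0.0219, 0.1200, -0.3377)
  A=0.2019, B=-0.3377, C=(l²−L²−A²−y'²−z²)/(2L)=-0.0961
  γ=atan2(-0.3377,0.2019)=-1.0319;  ψ=arccos(-0.2443)=1.8175;  θ2=γ+ψ≈0.7856
rotate P by −φ3: (0.1149, -0.0410, -0.3377)
  A=0.0651, B=-0.3377, C=(l²−L²−A²−y'²−z²)/(2L)=0.1502
  γ=atan2(-0.3377,0.0651)=-1.3804;  ψ=arccos(0.4367)=1.1189;  θ3=γ+ψ≈-0.2616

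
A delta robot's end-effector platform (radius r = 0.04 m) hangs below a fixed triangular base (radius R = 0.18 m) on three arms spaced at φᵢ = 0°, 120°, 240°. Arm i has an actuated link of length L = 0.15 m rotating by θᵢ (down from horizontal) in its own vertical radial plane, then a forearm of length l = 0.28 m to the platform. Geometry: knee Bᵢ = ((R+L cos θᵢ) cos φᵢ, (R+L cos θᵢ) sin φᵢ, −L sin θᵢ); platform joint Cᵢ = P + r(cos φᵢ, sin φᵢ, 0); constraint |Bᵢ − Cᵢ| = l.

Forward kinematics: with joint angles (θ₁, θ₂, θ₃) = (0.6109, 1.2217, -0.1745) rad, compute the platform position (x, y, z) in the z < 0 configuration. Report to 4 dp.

(0.0075, -0.0944, -0.1515)

φ1=0.0°: virtual centre (0.2629, 0.0000, -0.0860), radius l
S2 = (0.1913·cos120.0°, 0.1913·sin120.0°, -0.1410) = (-0.0957, 0.1657, -0.1410)
arm 3 at φ=240.0°: (R−r)+L cos θ3 = 0.2877;  S3 = (-0.1439, -0.2492, 0.0260)
eliminate P² terms by subtracting sphere 1 from 2 and 3
plane₁₂: -0.7170x+0.3314y+-0.1098z = -0.0200
Cramer: x(z) = 0.0123+0.0312z;  y(z) = -0.0340+0.3989z
sphere 1 gives Az²+Bz+C=0 with A=1.1601, B=0.1294, C=-0.0070;  B²−4AC=0.0494;  roots -0.1515, 0.0400;  negative root z = -0.1515
x = 0.0075, y = -0.0944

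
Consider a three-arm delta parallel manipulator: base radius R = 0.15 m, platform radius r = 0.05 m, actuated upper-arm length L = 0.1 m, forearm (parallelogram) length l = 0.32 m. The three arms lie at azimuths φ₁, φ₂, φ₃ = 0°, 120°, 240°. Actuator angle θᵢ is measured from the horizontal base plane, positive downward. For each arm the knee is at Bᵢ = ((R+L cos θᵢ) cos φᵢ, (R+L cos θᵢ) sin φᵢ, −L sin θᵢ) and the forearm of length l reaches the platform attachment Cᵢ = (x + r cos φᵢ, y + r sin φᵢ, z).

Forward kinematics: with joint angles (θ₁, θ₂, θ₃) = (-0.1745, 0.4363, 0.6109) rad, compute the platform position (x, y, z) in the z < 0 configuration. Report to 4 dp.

φ1=0.0°: virtual centre (0.1985, 0.0000, 0.0174), radius l
centre 2 = (0.1906·cos120.0°, 0.1906·sin120.0°, -0.0423) = (-0.0953, 0.1651, -0.0423)
φ3=240.0°: virtual centre (-0.0910, -0.1575, -0.0574), radius l
eliminate P² terms by subtracting sphere 1 from 2 and 3
[-0.5876 0.3302 -0.1192]·P = -0.0016;  [-0.5789 -0.3151 -0.1494]·P = -0.0033
det = 0.3763;  x = 0.0042+-0.2310z,  y = 0.0028+-0.0499z
into |P−centre ₁|² = l²: 1.0558z² + 0.0547z + -0.0644 = 0;  Δ = 0.2748;  z = -0.2742 or 0.2223 → z<0 root = -0.2742
x = 0.0676, y = 0.0164

(0.0676, 0.0164, -0.2742)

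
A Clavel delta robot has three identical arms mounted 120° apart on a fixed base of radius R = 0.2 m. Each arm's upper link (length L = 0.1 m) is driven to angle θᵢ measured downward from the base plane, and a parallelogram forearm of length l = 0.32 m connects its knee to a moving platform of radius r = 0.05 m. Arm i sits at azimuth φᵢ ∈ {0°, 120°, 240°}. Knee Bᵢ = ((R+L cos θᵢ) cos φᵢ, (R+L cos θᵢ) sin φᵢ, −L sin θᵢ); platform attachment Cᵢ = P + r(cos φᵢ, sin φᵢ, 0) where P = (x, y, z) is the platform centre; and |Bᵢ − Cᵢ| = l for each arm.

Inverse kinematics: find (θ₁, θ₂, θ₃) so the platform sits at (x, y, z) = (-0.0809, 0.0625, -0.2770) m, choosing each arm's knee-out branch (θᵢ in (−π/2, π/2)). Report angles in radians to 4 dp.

θ₁ = 1.3088, θ₂ = -0.0001, θ₃ = 0.8724

arm 1 (φ=0.0°): x'=-0.0809, y'=0.0625
  e−x'=0.2309;  (l²−L²−(e−x')²−y'²−z²)/2L = -0.2078
  θ1 = atan2(B,A) + arccos(C/0.3606) = 1.3088
rotate P by −φ2: (0.0946, 0.0388, -0.2770)
  e−x'=0.0554;  (l²−L²−(e−x')²−y'²−z²)/2L = 0.0555
  γ=atan2(-0.2770,0.0554)=-1.3733;  ψ=arccos(0.1963)=1.3732;  θ2=γ+ψ≈-0.0001
φ3=240.0° → target in arm frame (-0.0137, -0.1013)
  A=0.1637, B=-0.2770, C=(l²−L²−A²−y'²−z²)/(2L)=-0.1069
  √(A²+B²)=0.3217;  θ3 = -1.0371+1.9095 ≈ 0.8724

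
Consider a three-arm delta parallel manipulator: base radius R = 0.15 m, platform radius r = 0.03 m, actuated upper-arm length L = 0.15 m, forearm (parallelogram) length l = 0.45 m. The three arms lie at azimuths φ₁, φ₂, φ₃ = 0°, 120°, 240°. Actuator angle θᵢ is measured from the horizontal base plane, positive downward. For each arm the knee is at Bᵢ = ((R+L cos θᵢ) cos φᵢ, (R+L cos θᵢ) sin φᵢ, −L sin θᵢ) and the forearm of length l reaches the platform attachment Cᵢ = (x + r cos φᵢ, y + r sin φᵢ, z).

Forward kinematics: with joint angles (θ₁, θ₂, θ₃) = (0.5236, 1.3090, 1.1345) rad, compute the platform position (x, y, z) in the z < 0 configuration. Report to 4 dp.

(0.1280, -0.0306, -0.5071)

arm 1 at φ=0.0°: ρ1 = 0.2499;  centre 1 = (0.2499, 0.0000, -0.0750)
arm 2 at φ=120.0°: ρ2 = 0.1588;  centre 2 = (-0.0794, 0.1375, -0.1449)
centre 3 = (0.1834·cos240.0°, 0.1834·sin240.0°, -0.1359) = (-0.0917, -0.1588, -0.1359)
eliminate P² terms by subtracting sphere 1 from 2 and 3
linear system: -0.6586x+0.2751y = -0.0219−-0.1398z; -0.6832x+-0.3176y = -0.0160−-0.1219z
Cramer: x(z) = 0.0285-0.1962z;  y(z) = -0.0111+0.0383z
into |P−centre ₁|² = l²: 1.0400z² + 0.2360z + -0.1477 = 0;  Δ = 0.6703;  z = -0.5071 or 0.2802 → z<0 root = -0.5071
x = 0.1280, y = -0.0306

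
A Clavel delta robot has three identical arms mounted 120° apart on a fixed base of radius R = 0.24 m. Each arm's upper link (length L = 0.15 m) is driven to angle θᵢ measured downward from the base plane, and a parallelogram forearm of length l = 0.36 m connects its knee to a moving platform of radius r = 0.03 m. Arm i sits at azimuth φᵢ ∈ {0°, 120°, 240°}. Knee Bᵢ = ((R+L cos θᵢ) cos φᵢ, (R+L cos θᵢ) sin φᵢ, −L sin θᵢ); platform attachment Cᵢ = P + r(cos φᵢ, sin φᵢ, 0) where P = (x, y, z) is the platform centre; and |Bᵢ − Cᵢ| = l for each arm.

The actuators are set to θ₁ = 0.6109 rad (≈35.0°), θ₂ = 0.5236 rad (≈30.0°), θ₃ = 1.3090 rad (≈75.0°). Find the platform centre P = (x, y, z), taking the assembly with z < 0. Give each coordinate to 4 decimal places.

(0.0370, 0.0786, -0.2755)

φ1=0.0°: virtual centre (0.3329, 0.0000, -0.0860), radius l
arm 2 at φ=120.0°: e+L cos θ2 = 0.3399;  O2 = (-0.1700, 0.2944, -0.0750)
arm 3 at φ=240.0°: e+L cos θ3 = 0.2488;  O3 = (-0.1244, -0.2155, -0.1449)
eliminate P² terms by subtracting sphere 1 from 2 and 3
linear system: -1.0056x+0.5887y = 0.0030−0.0221z; -0.9146x+-0.4310y = -0.0353−-0.1177z
Cramer: x(z) = 0.0201-0.0615z;  y(z) = 0.0393-0.1426z
into |P−O₁|² = l²: 1.0241z² + 0.1994z + -0.0228 = 0;  Δ = 0.1332;  z = -0.2755 or 0.0808 → z<0 root = -0.2755
x = 0.0370, y = 0.0786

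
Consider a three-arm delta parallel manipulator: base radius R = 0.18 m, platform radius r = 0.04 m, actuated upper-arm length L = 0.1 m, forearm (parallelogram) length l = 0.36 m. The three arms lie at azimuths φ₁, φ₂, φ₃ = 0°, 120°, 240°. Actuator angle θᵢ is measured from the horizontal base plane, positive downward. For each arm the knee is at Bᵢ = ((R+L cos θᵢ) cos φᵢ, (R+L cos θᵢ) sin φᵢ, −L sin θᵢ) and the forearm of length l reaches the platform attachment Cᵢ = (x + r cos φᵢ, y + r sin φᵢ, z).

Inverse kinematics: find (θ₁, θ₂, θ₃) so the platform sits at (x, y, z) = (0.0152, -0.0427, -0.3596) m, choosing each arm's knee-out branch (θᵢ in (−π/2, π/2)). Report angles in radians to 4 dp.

θ₁ = 0.6982, θ₂ = 1.0475, θ₃ = 0.6110

φ1=0.0° → target in arm frame (0.0152, -0.0427)
  A cos θ + B sin θ = C:  0.1248·cos θ + -0.3596·sin θ = -0.1356
  γ=atan2(-0.3596,0.1248)=-1.2367;  ψ=arccos(-0.3561)=1.9349;  θ1=γ+ψ≈0.6982
arm 2 (φ=120.0°): x'=-0.0446, y'=0.0082
  e−x'=0.1846;  (l²−L²−(e−x')²−y'²−z²)/2L = -0.2192
  γ=atan2(-0.3596,0.1846)=-1.0966;  ψ=arccos(-0.5424)=2.1441;  θ2=γ+ψ≈1.0475
φ3=240.0° → target in arm frame (0.0294, 0.0345)
  A=0.1106, B=-0.3596, C=(l²−L²−A²−y'²−z²)/(2L)=-0.1157
  θ3 = atan2(B,A) + arccos(C/0.3762) = 0.6110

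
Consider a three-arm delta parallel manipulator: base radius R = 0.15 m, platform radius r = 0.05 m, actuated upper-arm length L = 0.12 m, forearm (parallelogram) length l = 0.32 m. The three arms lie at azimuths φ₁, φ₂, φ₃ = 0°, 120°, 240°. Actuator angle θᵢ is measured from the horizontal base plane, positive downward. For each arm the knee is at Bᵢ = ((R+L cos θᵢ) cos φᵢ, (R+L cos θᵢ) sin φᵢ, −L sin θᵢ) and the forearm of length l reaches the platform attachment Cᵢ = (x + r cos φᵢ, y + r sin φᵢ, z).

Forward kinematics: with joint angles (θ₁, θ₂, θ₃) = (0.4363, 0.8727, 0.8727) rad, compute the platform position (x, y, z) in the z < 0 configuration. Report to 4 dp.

φ1=0.0°: virtual centre (0.2088, 0.0000, -0.0507), radius l
φ2=120.0°: virtual centre (-0.0886, 0.1534, -0.0919), radius l
φ3=240.0°: virtual centre (-0.0886, -0.1534, -0.0919), radius l
eliminate P² terms by subtracting sphere 1 from 2 and 3
linear system: -0.5946x+0.3068y = -0.0063−-0.0824z; -0.5946x+-0.3068y = -0.0063−-0.0824z
Cramer: x(z) = 0.0106-0.1386z;  y(z) = 0.0000+0.0000z
into |P−centre ₁|² = l²: 1.0192z² + 0.1564z + -0.0606 = 0;  Δ = 0.2714;  z = -0.3323 or 0.1789 → z<0 root = -0.3323
x = 0.0567, y = 0.0000

(0.0567, 0.0000, -0.3323)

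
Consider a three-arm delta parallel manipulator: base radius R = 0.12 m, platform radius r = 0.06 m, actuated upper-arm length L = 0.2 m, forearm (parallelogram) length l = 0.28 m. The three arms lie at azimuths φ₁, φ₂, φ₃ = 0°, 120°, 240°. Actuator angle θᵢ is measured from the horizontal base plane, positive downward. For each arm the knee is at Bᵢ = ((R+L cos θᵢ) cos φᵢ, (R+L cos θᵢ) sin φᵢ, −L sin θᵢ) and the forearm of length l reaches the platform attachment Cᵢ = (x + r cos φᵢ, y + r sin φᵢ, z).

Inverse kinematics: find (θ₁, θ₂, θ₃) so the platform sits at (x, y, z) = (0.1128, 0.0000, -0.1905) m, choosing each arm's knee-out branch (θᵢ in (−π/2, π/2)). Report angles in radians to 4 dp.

rotate P by −φ1: (0.1128, 0.0000, -0.1905)
  A=-0.0528, B=-0.1905, C=(l²−L²−A²−y'²−z²)/(2L)=-0.0017
  θ1 = atan2(B,A) + arccos(C/0.1977) = -0.2618
arm 2 (φ=120.0°): x'=-0.0564, y'=-0.0977
  A cos θ + B sin θ = C:  0.1164·cos θ + -0.1905·sin θ = -0.0525
  θ2 = atan2(B,A) + arccos(C/0.2232) = 0.7857
φ3=240.0° → target in arm frame (-0.0564, 0.0977)
  e−x'=0.1164;  (l²−L²−(e−x')²−y'²−z²)/2L = -0.0525
  γ=atan2(-0.1905,0.1164)=-1.0223;  ψ=arccos(-0.2350)=1.8080;  θ3=γ+ψ≈0.7857

θ₁ = -0.2618, θ₂ = 0.7857, θ₃ = 0.7857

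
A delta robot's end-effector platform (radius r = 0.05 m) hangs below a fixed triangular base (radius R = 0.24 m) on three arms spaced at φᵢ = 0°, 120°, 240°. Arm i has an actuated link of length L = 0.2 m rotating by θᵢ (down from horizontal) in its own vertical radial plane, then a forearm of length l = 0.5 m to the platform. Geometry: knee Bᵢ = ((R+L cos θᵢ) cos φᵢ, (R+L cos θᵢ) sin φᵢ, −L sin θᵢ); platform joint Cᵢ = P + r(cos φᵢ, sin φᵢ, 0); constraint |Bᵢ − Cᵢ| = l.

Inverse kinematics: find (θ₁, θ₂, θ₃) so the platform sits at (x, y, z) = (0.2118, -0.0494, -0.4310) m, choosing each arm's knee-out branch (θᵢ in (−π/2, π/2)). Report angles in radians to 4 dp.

rotate P by −φ1: (0.2118, -0.0494, -0.4310)
  e−x'=-0.0218;  (l²−L²−(e−x')²−y'²−z²)/2L = 0.0533
  θ1 = atan2(B,A) + arccos(C/0.4316) = -0.1744
arm 2 (φ=120.0°): x'=-0.1487, y'=-0.1587
  A cos θ + B sin θ = C:  0.3387·cos θ + -0.4310·sin θ = -0.2891
  γ=atan2(-0.4310,0.3387)=-0.9048;  ψ=arccos(-0.5275)=2.1265;  θ2=γ+ψ≈1.2217
rotate P by −φ3: (-0.0631, 0.2081, -0.4310)
  A cos θ + B sin θ = C:  0.2531·cos θ + -0.4310·sin θ = -0.2079
  γ=atan2(-0.4310,0.2531)=-1.0398;  ψ=arccos(-0.4159)=1.9997;  θ3=γ+ψ≈0.9599

θ₁ = -0.1744, θ₂ = 1.2217, θ₃ = 0.9599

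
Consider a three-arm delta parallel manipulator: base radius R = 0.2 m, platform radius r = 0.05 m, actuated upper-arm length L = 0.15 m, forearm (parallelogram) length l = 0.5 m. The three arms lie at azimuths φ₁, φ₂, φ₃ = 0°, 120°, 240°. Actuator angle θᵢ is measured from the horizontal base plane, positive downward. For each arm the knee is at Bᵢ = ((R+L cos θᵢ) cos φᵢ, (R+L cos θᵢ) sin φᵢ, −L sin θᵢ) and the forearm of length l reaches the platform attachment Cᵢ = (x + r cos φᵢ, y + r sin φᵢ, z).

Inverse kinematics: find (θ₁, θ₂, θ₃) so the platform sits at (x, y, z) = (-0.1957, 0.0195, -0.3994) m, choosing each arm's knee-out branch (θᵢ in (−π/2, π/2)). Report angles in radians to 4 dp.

arm 1 (φ=0.0°): x'=-0.1957, y'=0.0195
  e−x'=0.3457;  (l²−L²−(e−x')²−y'²−z²)/2L = -0.1730
  γ=atan2(-0.3994,0.3457)=-0.8573;  ψ=arccos(-0.3276)=1.9045;  θ1=γ+ψ≈1.0472
arm 2 (φ=120.0°): x'=0.1147, y'=0.1597
  A cos θ + B sin θ = C:  0.0353·cos θ + -0.3994·sin θ = 0.1374
  θ2 = atan2(B,A) + arccos(C/0.4010) = -0.2617
φ3=240.0° → target in arm frame (0.0810, -0.1792)
  A=0.0690, B=-0.3994, C=(l²−L²−A²−y'²−z²)/(2L)=0.1036
  θ3 = atan2(B,A) + arccos(C/0.4053) = -0.0874

θ₁ = 1.0472, θ₂ = -0.2617, θ₃ = -0.0874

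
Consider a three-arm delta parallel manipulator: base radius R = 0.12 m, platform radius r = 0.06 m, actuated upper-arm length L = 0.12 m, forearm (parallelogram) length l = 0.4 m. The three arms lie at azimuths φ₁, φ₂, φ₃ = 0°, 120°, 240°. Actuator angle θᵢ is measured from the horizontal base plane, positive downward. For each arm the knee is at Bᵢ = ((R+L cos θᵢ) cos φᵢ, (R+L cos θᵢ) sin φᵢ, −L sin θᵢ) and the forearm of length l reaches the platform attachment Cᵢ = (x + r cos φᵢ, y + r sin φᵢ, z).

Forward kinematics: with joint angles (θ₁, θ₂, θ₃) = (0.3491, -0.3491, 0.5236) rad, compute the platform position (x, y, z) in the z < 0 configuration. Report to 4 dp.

(-0.0408, 0.1244, -0.3555)

φ1=0.0°: virtual centre (0.1728, 0.0000, -0.0410), radius l
S2 = (0.1728·cos120.0°, 0.1728·sin120.0°, 0.0410) = (-0.0864, 0.1496, 0.0410)
S3 = (0.1639·cos240.0°, 0.1639·sin240.0°, -0.0600) = (-0.0820, -0.1420, -0.0600)
|S₂|²−|S₁|² = 0.0000;  |S₃|²−|S₁|² = -0.0011
plane₁₂: -0.5183x+0.2992y+0.1642z = 0.0000
Cramer: x(z) = 0.0011+0.1177z;  y(z) = 0.0018-0.3448z
quadratic in z: (1.1327)z²+(0.0404)z+(-0.1288)=0, √Δ=0.7651 → z ∈ {-0.3555, 0.3199}; z = -0.3555 (taking z<0)
x = -0.0408, y = 0.1244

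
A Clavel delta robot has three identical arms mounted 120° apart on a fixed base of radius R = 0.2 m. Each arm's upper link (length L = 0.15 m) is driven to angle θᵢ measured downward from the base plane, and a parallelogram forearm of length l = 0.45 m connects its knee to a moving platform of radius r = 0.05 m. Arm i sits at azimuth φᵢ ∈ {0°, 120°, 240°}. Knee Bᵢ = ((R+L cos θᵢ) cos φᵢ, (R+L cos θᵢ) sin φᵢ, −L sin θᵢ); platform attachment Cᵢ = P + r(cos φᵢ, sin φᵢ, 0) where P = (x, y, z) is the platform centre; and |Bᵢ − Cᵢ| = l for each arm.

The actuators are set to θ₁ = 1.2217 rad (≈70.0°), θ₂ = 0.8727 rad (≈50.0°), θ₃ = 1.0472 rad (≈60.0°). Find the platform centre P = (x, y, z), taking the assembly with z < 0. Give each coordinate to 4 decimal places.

(-0.0454, 0.0256, -0.5164)

φ1=0.0°: virtual centre (0.2013, 0.0000, -0.1410), radius l
S2 = (0.2464·cos120.0°, 0.2464·sin120.0°, -0.1149) = (-0.1232, 0.2134, -0.1149)
S3 = (0.2250·cos240.0°, 0.2250·sin240.0°, -0.1299) = (-0.1125, -0.1949, -0.1299)
eliminate P² terms by subtracting sphere 1 from 2 and 3
plane₁₂: -0.6490x+0.4268y+0.0521z = 0.0135
Cramer: x(z) = -0.0160+0.0571z;  y(z) = 0.0074-0.0352z
into |P−S₁|² = l²: 1.0045z² + 0.2566z + -0.1354 = 0;  Δ = 0.6098;  z = -0.5164 or 0.2610 → z<0 root = -0.5164
x = -0.0454, y = 0.0256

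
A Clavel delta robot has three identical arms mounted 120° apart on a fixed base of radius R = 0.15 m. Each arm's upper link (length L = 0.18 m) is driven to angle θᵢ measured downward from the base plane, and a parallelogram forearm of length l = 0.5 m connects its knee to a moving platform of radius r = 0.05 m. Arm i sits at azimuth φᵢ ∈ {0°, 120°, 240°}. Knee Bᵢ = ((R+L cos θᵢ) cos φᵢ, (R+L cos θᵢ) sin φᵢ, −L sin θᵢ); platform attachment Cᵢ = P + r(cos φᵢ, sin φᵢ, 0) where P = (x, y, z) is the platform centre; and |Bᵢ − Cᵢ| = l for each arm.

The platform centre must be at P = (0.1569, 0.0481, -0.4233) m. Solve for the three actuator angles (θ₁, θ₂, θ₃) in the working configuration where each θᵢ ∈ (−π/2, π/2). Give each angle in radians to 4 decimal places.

θ₁ = -0.3490, θ₂ = 0.3492, θ₃ = 0.6111

rotate P by −φ1: (0.1569, 0.0481, -0.4233)
  e−x'=-0.0569;  (l²−L²−(e−x')²−y'²−z²)/2L = 0.0913
  θ1 = atan2(B,A) + arccos(C/0.4271) = -0.3490
φ2=120.0° → target in arm frame (-0.0368, -0.1599)
  A=0.1368, B=-0.4233, C=(l²−L²−A²−y'²−z²)/(2L)=-0.0163
  γ=atan2(-0.4233,0.1368)=-1.2582;  ψ=arccos(-0.0367)=1.6075;  θ2=γ+ψ≈0.3492
φ3=240.0° → target in arm frame (-0.1201, 0.1118)
  A=0.2201, B=-0.4233, C=(l²−L²−A²−y'²−z²)/(2L)=-0.0626
  √(A²+B²)=0.4771;  θ3 = -1.0913+1.7024 ≈ 0.6111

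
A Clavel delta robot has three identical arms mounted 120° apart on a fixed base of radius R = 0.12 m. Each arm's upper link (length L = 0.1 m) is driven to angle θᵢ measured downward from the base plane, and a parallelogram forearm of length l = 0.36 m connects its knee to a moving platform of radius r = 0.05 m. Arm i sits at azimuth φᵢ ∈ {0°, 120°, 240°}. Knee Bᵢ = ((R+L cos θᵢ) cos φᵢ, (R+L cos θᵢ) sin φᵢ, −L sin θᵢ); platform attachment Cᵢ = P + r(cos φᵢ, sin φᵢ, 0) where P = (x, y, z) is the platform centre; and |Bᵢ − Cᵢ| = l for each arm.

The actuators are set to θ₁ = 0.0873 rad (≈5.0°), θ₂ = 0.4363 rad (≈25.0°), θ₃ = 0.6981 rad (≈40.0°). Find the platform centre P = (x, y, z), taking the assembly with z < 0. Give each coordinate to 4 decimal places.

arm 1 at φ=0.0°: ρ1 = 0.1696;  S1 = (0.1696, 0.0000, -0.0087)
S2 = (0.1606·cos120.0°, 0.1606·sin120.0°, -0.0423) = (-0.0803, 0.1391, -0.0423)
arm 3 at φ=240.0°: ρ3 = 0.1466;  S3 = (-0.0733, -0.1270, -0.0643)
|S₂|²−|S₁|² = -0.0013;  |S₃|²−|S₁|² = -0.0032
linear system: -0.4999x+0.2782y = -0.0013−-0.0671z; -0.4858x+-0.2539y = -0.0032−-0.1111z
Cramer: x(z) = 0.0046-0.1829z;  y(z) = 0.0038-0.0876z
into |P−S₁|² = l²: 1.0411z² + 0.0771z + -0.1023 = 0;  Δ = 0.4319;  z = -0.3527 or 0.2786 → z<0 root = -0.3527
x = 0.0692, y = 0.0347

(0.0692, 0.0347, -0.3527)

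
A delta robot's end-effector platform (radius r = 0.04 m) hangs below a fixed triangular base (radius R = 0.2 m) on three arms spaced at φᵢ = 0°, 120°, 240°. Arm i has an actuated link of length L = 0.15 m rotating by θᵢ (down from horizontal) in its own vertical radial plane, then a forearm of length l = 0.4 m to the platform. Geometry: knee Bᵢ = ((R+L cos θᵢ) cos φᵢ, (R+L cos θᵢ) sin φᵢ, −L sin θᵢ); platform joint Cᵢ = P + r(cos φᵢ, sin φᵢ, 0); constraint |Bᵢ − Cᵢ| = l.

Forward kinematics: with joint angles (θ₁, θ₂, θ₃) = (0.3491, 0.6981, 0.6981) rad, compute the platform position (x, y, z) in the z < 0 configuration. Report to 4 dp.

(0.0465, 0.0000, -0.3600)

arm 1 at φ=0.0°: e+L cos θ1 = 0.3010;  O1 = (0.3010, 0.0000, -0.0513)
φ2=120.0°: virtual centre (-0.1375, 0.2381, -0.0964), radius l
O3 = (0.2749·cos240.0°, 0.2749·sin240.0°, -0.0964) = (-0.1375, -0.2381, -0.0964)
subtract pairs → two planes through P
plane₁₂: -0.8768x+0.4762y+-0.0902z = -0.0083
Cramer: x(z) = 0.0095-0.1029z;  y(z) = 0.0000+0.0000z
quadratic in z: (1.0106)z²+(0.1626)z+(-0.0724)=0, √Δ=0.5650 → z ∈ {-0.3600, 0.1991}; z = -0.3600 (taking z<0)
x = 0.0465, y = 0.0000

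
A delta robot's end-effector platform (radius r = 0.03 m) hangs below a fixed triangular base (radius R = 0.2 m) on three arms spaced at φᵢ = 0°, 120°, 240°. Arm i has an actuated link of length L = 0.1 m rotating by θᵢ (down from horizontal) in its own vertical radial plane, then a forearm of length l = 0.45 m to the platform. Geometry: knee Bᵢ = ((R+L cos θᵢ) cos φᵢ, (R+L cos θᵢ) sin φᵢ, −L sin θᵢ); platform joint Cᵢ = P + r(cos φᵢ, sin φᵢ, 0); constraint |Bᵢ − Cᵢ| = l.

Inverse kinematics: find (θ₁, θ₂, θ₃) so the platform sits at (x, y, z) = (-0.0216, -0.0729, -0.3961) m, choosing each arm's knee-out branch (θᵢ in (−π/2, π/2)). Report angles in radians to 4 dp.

φ1=0.0° → target in arm frame (-0.0216, -0.0729)
  e−x'=0.1916;  (l²−L²−(e−x')²−y'²−z²)/2L = -0.0321
  √(A²+B²)=0.4400;  θ1 = -1.1203+1.6438 ≈ 0.5236
φ2=120.0° → target in arm frame (-0.0523, 0.0552)
  e−x'=0.2223;  (l²−L²−(e−x')²−y'²−z²)/2L = -0.0843
  √(A²+B²)=0.4542;  θ2 = -1.0593+1.7576 ≈ 0.6983
arm 3 (φ=240.0°): x'=0.0739, y'=0.0177
  A cos θ + B sin θ = C:  0.0961·cos θ + -0.3961·sin θ = 0.1303
  √(A²+B²)=0.4076;  θ3 = -1.3329+1.2454 ≈ -0.0875

θ₁ = 0.5236, θ₂ = 0.6983, θ₃ = -0.0875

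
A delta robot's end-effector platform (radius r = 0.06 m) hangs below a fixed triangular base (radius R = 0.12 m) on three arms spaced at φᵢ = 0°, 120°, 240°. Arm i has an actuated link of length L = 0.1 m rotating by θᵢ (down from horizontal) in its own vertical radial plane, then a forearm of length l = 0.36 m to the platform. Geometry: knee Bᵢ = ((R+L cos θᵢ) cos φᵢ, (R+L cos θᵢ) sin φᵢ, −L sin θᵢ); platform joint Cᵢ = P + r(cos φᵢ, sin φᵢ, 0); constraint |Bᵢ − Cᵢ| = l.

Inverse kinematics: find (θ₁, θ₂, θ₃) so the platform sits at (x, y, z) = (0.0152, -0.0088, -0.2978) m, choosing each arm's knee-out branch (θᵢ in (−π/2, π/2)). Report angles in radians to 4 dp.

θ₁ = -0.3498, θ₂ = -0.1749, θ₃ = -0.2619

arm 1 (φ=0.0°): x'=0.0152, y'=-0.0088
  A cos θ + B sin θ = C:  0.0448·cos θ + -0.2978·sin θ = 0.1442
  √(A²+B²)=0.3012;  θ1 = -1.4215+1.0717 ≈ -0.3498
rotate P by −φ2: (-0.0152, -0.0088, -0.2978)
  A cos θ + B sin θ = C:  0.0752·cos θ + -0.2978·sin θ = 0.1259
  θ2 = atan2(B,A) + arccos(C/0.3072) = -0.1749
rotate P by −φ3: (0.0000, 0.0176, -0.2978)
  e−x'=0.0600;  (l²−L²−(e−x')²−y'²−z²)/2L = 0.1350
  θ3 = atan2(B,A) + arccos(C/0.3038) = -0.2619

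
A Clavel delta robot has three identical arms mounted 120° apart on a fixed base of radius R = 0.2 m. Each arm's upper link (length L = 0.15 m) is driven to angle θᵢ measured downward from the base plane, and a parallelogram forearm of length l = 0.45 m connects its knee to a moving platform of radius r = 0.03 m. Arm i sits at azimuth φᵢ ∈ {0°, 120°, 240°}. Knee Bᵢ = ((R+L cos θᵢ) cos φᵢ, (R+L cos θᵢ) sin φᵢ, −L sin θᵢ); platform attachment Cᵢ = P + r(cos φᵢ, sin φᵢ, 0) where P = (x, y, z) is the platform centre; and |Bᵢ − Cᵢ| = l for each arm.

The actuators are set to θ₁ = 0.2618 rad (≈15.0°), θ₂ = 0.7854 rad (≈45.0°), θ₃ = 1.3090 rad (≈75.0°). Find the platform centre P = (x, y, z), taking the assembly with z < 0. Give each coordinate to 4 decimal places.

(0.1203, 0.0773, -0.4371)

centre 1 = (0.3149·cos0.0°, 0.3149·sin0.0°, -0.0388) = (0.3149, 0.0000, -0.0388)
arm 2 at φ=120.0°: e+L cos θ2 = 0.2761;  centre 2 = (-0.1380, 0.2391, -0.1061)
φ3=240.0°: virtual centre (-0.1044, -0.1808, -0.1449), radius l
subtract pairs → two planes through P
[-0.9058 0.4782 -0.1345]·P = -0.0132;  [-0.8386 -0.3617 -0.2121]·P = -0.0361
Cramer: x(z) = 0.0302-0.2060z;  y(z) = 0.0296-0.1089z
quadratic in z: (1.0543)z²+(0.1885)z+(-0.1191)=0, √Δ=0.7333 → z ∈ {-0.4371, 0.2584}; z = -0.4371 (taking z<0)
x = 0.1203, y = 0.0773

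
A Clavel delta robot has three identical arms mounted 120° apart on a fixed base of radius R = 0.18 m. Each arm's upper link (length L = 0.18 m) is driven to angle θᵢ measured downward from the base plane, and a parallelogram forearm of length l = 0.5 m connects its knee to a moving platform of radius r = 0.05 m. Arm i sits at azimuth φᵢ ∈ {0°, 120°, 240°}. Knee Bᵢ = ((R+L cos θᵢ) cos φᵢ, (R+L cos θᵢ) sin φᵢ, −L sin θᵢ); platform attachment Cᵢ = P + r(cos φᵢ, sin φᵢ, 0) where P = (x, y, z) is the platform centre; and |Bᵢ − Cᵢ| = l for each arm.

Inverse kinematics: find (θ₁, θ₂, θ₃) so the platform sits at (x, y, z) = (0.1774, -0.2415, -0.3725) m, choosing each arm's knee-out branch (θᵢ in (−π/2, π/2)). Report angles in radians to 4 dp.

θ₁ = -0.2622, θ₂ = 1.3961, θ₃ = -0.0002

arm 1 (φ=0.0°): x'=0.1774, y'=-0.2415
  A=-0.0474, B=-0.3725, C=(l²−L²−A²−y'²−z²)/(2L)=0.0508
  γ=atan2(-0.3725,-0.0474)=-1.6974;  ψ=arccos(0.1352)=1.4352;  θ1=γ+ψ≈-0.2622
φ2=120.0° → target in arm frame (-0.2978, -0.0329)
  e−x'=0.4278;  (l²−L²−(e−x')²−y'²−z²)/2L = -0.2925
  θ2 = atan2(B,A) + arccos(C/0.5673) = 1.3961
rotate P by −φ3: (0.1204, 0.2744, -0.3725)
  e−x'=0.0096;  (l²−L²−(e−x')²−y'²−z²)/2L = 0.0096
  γ=atan2(-0.3725,0.0096)=-1.5452;  ψ=arccos(0.0258)=1.5450;  θ3=γ+ψ≈-0.0002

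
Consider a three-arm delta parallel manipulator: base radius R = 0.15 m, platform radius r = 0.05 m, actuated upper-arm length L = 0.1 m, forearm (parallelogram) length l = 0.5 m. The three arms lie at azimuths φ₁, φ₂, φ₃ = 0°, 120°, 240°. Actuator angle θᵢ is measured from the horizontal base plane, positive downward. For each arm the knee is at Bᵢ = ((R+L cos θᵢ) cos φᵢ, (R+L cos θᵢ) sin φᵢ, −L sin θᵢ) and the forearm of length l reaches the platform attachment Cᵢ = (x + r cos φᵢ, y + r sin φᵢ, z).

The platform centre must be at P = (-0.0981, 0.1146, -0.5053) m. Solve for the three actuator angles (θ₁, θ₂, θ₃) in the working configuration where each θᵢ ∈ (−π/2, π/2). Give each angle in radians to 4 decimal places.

θ₁ = 1.0471, θ₂ = 0.0872, θ₃ = 0.8729

rotate P by −φ1: (-0.0981, 0.1146, -0.5053)
  A cos θ + B sin θ = C:  0.1981·cos θ + -0.5053·sin θ = -0.3385
  γ=atan2(-0.5053,0.1981)=-1.1972;  ψ=arccos(-0.6237)=2.2443;  θ1=γ+ψ≈1.0471
rotate P by −φ2: (0.1483, 0.0277, -0.5053)
  A=-0.0483, B=-0.5053, C=(l²−L²−A²−y'²−z²)/(2L)=-0.0921
  γ=atan2(-0.5053,-0.0483)=-1.6661;  ψ=arccos(-0.1815)=1.7533;  θ2=γ+ψ≈0.0872
φ3=240.0° → target in arm frame (-0.0502, -0.1423)
  e−x'=0.1502;  (l²−L²−(e−x')²−y'²−z²)/2L = -0.2906
  γ=atan2(-0.5053,0.1502)=-1.2819;  ψ=arccos(-0.5513)=2.1547;  θ3=γ+ψ≈0.8729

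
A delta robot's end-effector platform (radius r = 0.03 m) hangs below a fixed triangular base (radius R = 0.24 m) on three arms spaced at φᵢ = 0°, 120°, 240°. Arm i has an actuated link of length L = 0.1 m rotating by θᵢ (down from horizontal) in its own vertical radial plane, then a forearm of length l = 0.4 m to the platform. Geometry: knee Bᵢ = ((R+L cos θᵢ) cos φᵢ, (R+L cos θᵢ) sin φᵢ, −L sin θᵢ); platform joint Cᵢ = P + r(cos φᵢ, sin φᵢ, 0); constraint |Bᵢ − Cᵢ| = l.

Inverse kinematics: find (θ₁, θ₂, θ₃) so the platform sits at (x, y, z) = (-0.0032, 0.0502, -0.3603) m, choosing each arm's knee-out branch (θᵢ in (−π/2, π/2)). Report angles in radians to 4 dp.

θ₁ = 0.8726, θ₂ = 0.5242, θ₃ = 1.1347

arm 1 (φ=0.0°): x'=-0.0032, y'=0.0502
  A=0.2132, B=-0.3603, C=(l²−L²−A²−y'²−z²)/(2L)=-0.1390
  γ=atan2(-0.3603,0.2132)=-1.0365;  ψ=arccos(-0.3319)=1.9091;  θ1=γ+ψ≈0.8726
rotate P by −φ2: (0.0451, -0.0223, -0.3603)
  A cos θ + B sin θ = C:  0.1649·cos θ + -0.3603·sin θ = -0.0376
  θ2 = atan2(B,A) + arccos(C/0.3963) = 0.5242
arm 3 (φ=240.0°): x'=-0.0419, y'=-0.0279
  e−x'=0.2519;  (l²−L²−(e−x')²−y'²−z²)/2L = -0.2202
  γ=atan2(-0.3603,0.2519)=-0.9607;  ψ=arccos(-0.5008)=2.0953;  θ3=γ+ψ≈1.1347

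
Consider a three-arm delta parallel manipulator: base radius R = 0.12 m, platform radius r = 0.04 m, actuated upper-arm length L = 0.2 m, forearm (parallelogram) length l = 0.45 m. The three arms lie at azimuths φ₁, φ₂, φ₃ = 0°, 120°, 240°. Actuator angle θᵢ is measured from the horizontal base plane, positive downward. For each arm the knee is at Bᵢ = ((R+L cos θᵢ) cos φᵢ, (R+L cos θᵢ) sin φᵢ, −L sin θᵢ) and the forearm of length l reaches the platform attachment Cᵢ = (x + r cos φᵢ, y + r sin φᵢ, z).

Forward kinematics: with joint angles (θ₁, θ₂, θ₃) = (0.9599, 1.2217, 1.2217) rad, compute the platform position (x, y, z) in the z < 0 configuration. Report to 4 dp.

(0.0672, 0.0000, -0.5954)

φ1=0.0°: virtual centre (0.1947, 0.0000, -0.1638), radius l
φ2=120.0°: virtual centre (-0.0742, 0.1285, -0.1879), radius l
φ3=240.0°: virtual centre (-0.0742, -0.1285, -0.1879), radius l
subtract pairs → two planes through P
plane₁₂: -0.5379x+0.2571y+-0.0482z = -0.0074
det = 0.2765;  x = 0.0138+-0.0897z,  y = 0.0000+0.0000z
into |P−S₁|² = l²: 1.0080z² + 0.3601z + -0.1429 = 0;  Δ = 0.7059;  z = -0.5954 or 0.2381 → z<0 root = -0.5954
x = 0.0672, y = 0.0000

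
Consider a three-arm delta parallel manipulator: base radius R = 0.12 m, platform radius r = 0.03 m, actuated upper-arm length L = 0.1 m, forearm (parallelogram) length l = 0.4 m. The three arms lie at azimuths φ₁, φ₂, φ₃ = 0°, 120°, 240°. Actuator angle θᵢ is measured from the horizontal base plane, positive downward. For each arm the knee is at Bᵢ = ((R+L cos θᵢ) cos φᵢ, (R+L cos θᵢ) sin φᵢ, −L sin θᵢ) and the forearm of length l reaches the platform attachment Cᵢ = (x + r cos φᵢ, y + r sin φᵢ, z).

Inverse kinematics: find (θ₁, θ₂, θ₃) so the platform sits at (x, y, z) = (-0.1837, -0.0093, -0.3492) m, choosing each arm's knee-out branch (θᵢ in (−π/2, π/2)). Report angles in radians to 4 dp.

rotate P by −φ1: (-0.1837, -0.0093, -0.3492)
  e−x'=0.2737;  (l²−L²−(e−x')²−y'²−z²)/2L = -0.2347
  √(A²+B²)=0.4437;  θ1 = -0.9060+2.1282 ≈ 1.2222
arm 2 (φ=120.0°): x'=0.0838, y'=0.1637
  A=0.0062, B=-0.3492, C=(l²−L²−A²−y'²−z²)/(2L)=0.0061
  θ2 = atan2(B,A) + arccos(C/0.3493) = 0.0004
φ3=240.0° → target in arm frame (0.0999, -0.1544)
  A=-0.0099, B=-0.3492, C=(l²−L²−A²−y'²−z²)/(2L)=0.0205
  θ3 = atan2(B,A) + arccos(C/0.3493) = -0.0872

θ₁ = 1.2222, θ₂ = 0.0004, θ₃ = -0.0872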